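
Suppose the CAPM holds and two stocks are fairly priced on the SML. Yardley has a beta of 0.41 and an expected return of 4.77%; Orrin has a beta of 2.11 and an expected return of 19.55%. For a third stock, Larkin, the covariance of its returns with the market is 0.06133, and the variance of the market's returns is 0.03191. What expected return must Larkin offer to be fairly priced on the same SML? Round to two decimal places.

17.92%

MRP = (19.55% − 4.77%) / (2.11 − 0.41) = 8.6941%
R_f = 4.77% − 0.41 × 8.6941% = 1.2054%
β_Larkin = Cov / Var(R_m) = 0.06133 / 0.03191 = 1.9220
E(R_Larkin) = R_f + β × MRP = 1.2054% + 1.9220 × 8.6941% = 17.92%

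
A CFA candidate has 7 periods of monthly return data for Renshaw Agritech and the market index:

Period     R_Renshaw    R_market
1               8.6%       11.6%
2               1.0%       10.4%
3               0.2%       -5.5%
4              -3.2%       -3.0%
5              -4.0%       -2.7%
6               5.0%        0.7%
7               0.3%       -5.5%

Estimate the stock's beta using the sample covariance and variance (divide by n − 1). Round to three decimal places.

Mean R_i = (8.6 + 1.0 + 0.2 − 3.2 − 4.0 + 5.0 + 0.3) / 7 = 1.1286%
Mean R_m = (11.6 + 10.4 − 5.5 − 3.0 − 2.7 + 0.7 − 5.5) / 7 = 0.8571%
Σ(R_i − R̄_i)(R_m − R̄_m) = 124.5386  ⇒  Cov = 124.5386 / 6 = 20.7564
Σ(R_m − R̄_m)² = 314.8571  ⇒  Var(R_m) = 314.8571 / 6 = 52.4762
β = Cov / Var(R_m) = 20.7564 / 52.4762 = 0.3955

0.396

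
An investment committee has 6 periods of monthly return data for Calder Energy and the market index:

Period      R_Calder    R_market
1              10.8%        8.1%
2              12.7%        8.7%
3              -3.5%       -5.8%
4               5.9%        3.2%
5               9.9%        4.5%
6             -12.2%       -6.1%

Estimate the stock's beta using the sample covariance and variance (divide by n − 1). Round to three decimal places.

Mean R_i = (10.8 + 12.7 − 3.5 + 5.9 + 9.9 − 12.2) / 6 = 3.9333%
Mean R_m = (8.1 + 8.7 − 5.8 + 3.2 + 4.5 − 6.1) / 6 = 2.1000%
Σ(R_i − R̄_i)(R_m − R̄_m) = 306.5600  ⇒  Cov = 306.5600 / 5 = 61.3120
Σ(R_m − R̄_m)² = 216.1800  ⇒  Var(R_m) = 216.1800 / 5 = 43.2360
β = Cov / Var(R_m) = 61.3120 / 43.2360 = 1.4181

1.418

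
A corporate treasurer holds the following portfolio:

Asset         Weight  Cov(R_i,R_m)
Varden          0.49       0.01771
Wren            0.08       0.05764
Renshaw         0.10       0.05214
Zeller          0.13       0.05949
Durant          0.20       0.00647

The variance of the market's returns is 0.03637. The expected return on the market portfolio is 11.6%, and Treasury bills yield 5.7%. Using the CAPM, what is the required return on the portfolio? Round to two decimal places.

10.17%

β_Varden = 0.01771 / 0.03637 = 0.4869
β_Wren = 0.05764 / 0.03637 = 1.5848
β_Renshaw = 0.05214 / 0.03637 = 1.4336
β_Zeller = 0.05949 / 0.03637 = 1.6357
β_Durant = 0.00647 / 0.03637 = 0.1779
β_P = Σ w_i β_i = 0.49×0.4869 + 0.08×1.5848 + 0.10×1.4336 + 0.13×1.6357 + 0.20×0.1779 = 0.7569
MRP = 11.6% − 5.7% = 5.90%
E(R_P) = R_f + β_P × MRP = 5.7% + 0.7569 × 5.9% = 10.17%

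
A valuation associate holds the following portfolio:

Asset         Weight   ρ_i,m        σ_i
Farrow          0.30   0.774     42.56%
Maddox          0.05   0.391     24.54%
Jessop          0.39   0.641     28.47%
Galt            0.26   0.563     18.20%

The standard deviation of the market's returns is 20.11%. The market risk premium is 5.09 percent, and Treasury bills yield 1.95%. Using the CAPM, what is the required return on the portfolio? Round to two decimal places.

β_Farrow = 0.774 × 42.56% / 20.11% = 1.6381
β_Maddox = 0.391 × 24.54% / 20.11% = 0.4771
β_Jessop = 0.641 × 28.47% / 20.11% = 0.9075
β_Galt = 0.563 × 18.20% / 20.11% = 0.5095
β_P = Σ w_i β_i = 0.30×1.6381 + 0.05×0.4771 + 0.39×0.9075 + 0.26×0.5095 = 1.0017
E(R_P) = R_f + β_P × MRP = 1.95% + 1.0017 × 5.09% = 7.05%

7.05%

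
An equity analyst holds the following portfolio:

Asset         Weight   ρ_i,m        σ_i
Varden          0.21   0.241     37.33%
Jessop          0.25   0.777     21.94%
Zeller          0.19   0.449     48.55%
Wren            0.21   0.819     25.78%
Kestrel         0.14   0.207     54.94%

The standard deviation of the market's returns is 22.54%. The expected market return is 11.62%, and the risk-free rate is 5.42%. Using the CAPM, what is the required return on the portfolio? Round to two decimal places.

9.91%

β_Varden = 0.241 × 37.33% / 22.54% = 0.3991
β_Jessop = 0.777 × 21.94% / 22.54% = 0.7563
β_Zeller = 0.449 × 48.55% / 22.54% = 0.9671
β_Wren = 0.819 × 25.78% / 22.54% = 0.9367
β_Kestrel = 0.207 × 54.94% / 22.54% = 0.5046
β_P = Σ w_i β_i = 0.21×0.3991 + 0.25×0.7563 + 0.19×0.9671 + 0.21×0.9367 + 0.14×0.5046 = 0.7240
MRP = 11.62% − 5.42% = 6.20%
E(R_P) = R_f + β_P × MRP = 5.42% + 0.7240 × 6.20% = 9.91%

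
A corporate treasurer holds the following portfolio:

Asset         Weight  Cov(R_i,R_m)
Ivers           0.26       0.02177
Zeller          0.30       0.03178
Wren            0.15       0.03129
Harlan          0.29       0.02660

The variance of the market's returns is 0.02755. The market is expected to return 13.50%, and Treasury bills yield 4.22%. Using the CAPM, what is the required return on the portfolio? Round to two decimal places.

β_Ivers = 0.02177 / 0.02755 = 0.7902
β_Zeller = 0.03178 / 0.02755 = 1.1535
β_Wren = 0.03129 / 0.02755 = 1.1358
β_Harlan = 0.02660 / 0.02755 = 0.9655
β_P = Σ w_i β_i = 0.26×0.7902 + 0.30×1.1535 + 0.15×1.1358 + 0.29×0.9655 = 1.0019
MRP = 13.50% − 4.22% = 9.28%
E(R_P) = R_f + β_P × MRP = 4.22% + 1.0019 × 9.28% = 13.52%

13.52%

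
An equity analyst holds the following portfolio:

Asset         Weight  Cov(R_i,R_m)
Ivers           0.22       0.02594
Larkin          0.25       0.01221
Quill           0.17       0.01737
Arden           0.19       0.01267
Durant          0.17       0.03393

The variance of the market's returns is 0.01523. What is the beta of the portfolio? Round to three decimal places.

β_Ivers = 0.02594 / 0.01523 = 1.7032
β_Larkin = 0.01221 / 0.01523 = 0.8017
β_Quill = 0.01737 / 0.01523 = 1.1405
β_Arden = 0.01267 / 0.01523 = 0.8319
β_Durant = 0.03393 / 0.01523 = 2.2278
β_P = Σ w_i β_i = 0.22×1.7032 + 0.25×0.8017 + 0.17×1.1405 + 0.19×0.8319 + 0.17×2.2278 = 1.3058

1.306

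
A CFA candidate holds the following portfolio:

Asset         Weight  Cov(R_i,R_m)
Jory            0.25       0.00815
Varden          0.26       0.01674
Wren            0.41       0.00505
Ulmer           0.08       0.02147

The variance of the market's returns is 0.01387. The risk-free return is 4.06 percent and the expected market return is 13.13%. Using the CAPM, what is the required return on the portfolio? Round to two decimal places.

10.72%

β_Jory = 0.00815 / 0.01387 = 0.5876
β_Varden = 0.01674 / 0.01387 = 1.2069
β_Wren = 0.00505 / 0.01387 = 0.3641
β_Ulmer = 0.02147 / 0.01387 = 1.5479
β_P = Σ w_i β_i = 0.25×0.5876 + 0.26×1.2069 + 0.41×0.3641 + 0.08×1.5479 = 0.7338
MRP = 13.13% − 4.06% = 9.07%
E(R_P) = R_f + β_P × MRP = 4.06% + 0.7338 × 9.07% = 10.72%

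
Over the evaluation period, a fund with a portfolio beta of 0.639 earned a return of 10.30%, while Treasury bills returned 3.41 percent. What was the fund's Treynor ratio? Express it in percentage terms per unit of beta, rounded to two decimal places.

10.78%

Treynor = (R_P − R_f) / β_P = (10.30% − 3.41%) / 0.6390 = 6.89% / 0.6390 = 10.78%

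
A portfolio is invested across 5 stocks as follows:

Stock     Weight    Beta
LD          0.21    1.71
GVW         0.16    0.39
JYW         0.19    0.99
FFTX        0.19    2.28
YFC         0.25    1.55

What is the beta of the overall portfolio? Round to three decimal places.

1.430

β_P = Σ w_i β_i = 0.21×1.71 + 0.16×0.39 + 0.19×0.99 + 0.19×2.28 + 0.25×1.55 = 1.4303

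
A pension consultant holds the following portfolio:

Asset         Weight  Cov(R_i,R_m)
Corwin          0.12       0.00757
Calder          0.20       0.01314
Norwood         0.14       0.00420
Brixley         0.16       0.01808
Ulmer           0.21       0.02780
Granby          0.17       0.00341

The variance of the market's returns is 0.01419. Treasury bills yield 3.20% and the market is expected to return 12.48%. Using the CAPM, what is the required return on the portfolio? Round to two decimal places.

β_Corwin = 0.00757 / 0.01419 = 0.5335
β_Calder = 0.01314 / 0.01419 = 0.9260
β_Norwood = 0.00420 / 0.01419 = 0.2960
β_Brixley = 0.01808 / 0.01419 = 1.2741
β_Ulmer = 0.02780 / 0.01419 = 1.9591
β_Granby = 0.00341 / 0.01419 = 0.2403
β_P = Σ w_i β_i = 0.12×0.5335 + 0.20×0.9260 + 0.14×0.2960 + 0.16×1.2741 + 0.21×1.9591 + 0.17×0.2403 = 0.9468
MRP = 12.48% − 3.20% = 9.28%
E(R_P) = R_f + β_P × MRP = 3.20% + 0.9468 × 9.28% = 11.99%

11.99%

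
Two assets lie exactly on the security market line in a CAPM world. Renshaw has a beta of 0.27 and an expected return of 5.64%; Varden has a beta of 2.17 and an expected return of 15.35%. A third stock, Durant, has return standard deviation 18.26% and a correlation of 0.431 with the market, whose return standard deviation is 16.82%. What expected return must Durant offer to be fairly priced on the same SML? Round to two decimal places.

MRP = (15.35% − 5.64%) / (2.17 − 0.27) = 5.1105%
R_f = 5.64% − 0.27 × 5.1105% = 4.2602%
β_Durant = ρ·σ_i/σ_m = 0.431 × 18.26 / 16.82 = 0.4679
E(R_Durant) = R_f + β × MRP = 4.2602% + 0.4679 × 5.1105% = 6.65%

6.65%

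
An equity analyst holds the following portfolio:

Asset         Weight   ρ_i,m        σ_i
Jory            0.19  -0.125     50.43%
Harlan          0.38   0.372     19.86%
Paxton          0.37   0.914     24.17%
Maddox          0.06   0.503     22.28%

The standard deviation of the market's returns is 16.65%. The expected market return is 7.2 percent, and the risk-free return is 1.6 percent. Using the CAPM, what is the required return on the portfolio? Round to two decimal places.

β_Jory = -0.125 × 50.43% / 16.65% = -0.3786
β_Harlan = 0.372 × 19.86% / 16.65% = 0.4437
β_Paxton = 0.914 × 24.17% / 16.65% = 1.3268
β_Maddox = 0.503 × 22.28% / 16.65% = 0.6731
β_P = Σ w_i β_i = 0.19×-0.3786 + 0.38×0.4437 + 0.37×1.3268 + 0.06×0.6731 = 0.6280
MRP = 7.2% − 1.6% = 5.60%
E(R_P) = R_f + β_P × MRP = 1.6% + 0.6280 × 5.6% = 5.12%

5.12%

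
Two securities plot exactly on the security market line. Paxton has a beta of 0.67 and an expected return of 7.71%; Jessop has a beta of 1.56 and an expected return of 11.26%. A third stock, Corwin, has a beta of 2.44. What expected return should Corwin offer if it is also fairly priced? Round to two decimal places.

MRP (SML slope) = (11.26% − 7.71%) / (1.56 − 0.67) = 3.55% / 0.89 = 3.9888%
R_f (intercept) = 7.71% − 0.67 × 3.9888% = 5.0375%
E(R_Corwin) = R_f + β × MRP = 5.0375% + 2.44 × 3.9888% = 14.77%

14.77%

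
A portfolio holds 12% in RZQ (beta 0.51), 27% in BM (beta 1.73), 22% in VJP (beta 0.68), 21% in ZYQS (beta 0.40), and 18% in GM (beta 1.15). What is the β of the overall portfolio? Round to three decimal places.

β_P = Σ w_i β_i = 0.12×0.51 + 0.27×1.73 + 0.22×0.68 + 0.21×0.40 + 0.18×1.15 = 0.9689

0.969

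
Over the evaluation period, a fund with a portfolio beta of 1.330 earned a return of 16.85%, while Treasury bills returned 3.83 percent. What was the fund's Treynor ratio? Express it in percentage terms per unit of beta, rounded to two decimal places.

Treynor = (R_P − R_f) / β_P = (16.85% − 3.83%) / 1.3300 = 13.02% / 1.3300 = 9.79%

9.79%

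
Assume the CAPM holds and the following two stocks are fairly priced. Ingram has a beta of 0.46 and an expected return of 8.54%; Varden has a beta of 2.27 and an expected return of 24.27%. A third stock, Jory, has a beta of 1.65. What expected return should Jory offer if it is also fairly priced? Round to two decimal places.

18.88%

MRP (SML slope) = (24.27% − 8.54%) / (2.27 − 0.46) = 15.73% / 1.81 = 8.6906%
R_f (intercept) = 8.54% − 0.46 × 8.6906% = 4.5423%
E(R_Jory) = R_f + β × MRP = 4.5423% + 1.65 × 8.6906% = 18.88%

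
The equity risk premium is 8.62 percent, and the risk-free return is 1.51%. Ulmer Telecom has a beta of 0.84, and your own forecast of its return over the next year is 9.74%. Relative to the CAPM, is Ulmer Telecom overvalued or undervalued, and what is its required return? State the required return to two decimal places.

Required return = R_f + β·MRP = 1.51% + 0.84 × 8.62% = 8.75%
Forecast 9.74% > required 8.75% → the stock plots above the SML → undervalued.

Undervalued; required return 8.75%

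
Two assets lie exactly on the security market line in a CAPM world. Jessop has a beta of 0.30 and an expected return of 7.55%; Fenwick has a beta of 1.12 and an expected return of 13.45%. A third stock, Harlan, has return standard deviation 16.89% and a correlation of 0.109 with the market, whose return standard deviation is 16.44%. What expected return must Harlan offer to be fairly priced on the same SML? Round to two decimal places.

6.20%

MRP = (13.45% − 7.55%) / (1.12 − 0.30) = 7.1951%
R_f = 7.55% − 0.30 × 7.1951% = 5.3915%
β_Harlan = ρ·σ_i/σ_m = 0.109 × 16.89 / 16.44 = 0.1120
E(R_Harlan) = R_f + β × MRP = 5.3915% + 0.1120 × 7.1951% = 6.20%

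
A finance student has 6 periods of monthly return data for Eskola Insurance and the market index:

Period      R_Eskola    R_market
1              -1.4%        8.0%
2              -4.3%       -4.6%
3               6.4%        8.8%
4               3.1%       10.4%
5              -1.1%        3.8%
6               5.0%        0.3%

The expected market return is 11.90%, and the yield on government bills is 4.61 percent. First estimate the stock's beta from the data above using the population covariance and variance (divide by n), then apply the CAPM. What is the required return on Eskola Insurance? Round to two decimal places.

Mean R_i = (-1.4 − 4.3 + 6.4 + 3.1 − 1.1 + 5.0) / 6 = 1.2833%
Mean R_m = (8.0 − 4.6 + 8.8 + 10.4 + 3.8 + 0.3) / 6 = 4.4500%
Σ(R_i − R̄_i)(R_m − R̄_m) = 60.1950  ⇒  Cov = 60.1950 / 6 = 10.0325
Σ(R_m − R̄_m)² = 166.4750  ⇒  Var(R_m) = 166.4750 / 6 = 27.7458
β = Cov / Var(R_m) = 10.0325 / 27.7458 = 0.3616
MRP = 11.90% − 4.61% = 7.29%
E(R) = R_f + β × MRP = 4.61% + 0.3616 × 7.29% = 7.25%

7.25%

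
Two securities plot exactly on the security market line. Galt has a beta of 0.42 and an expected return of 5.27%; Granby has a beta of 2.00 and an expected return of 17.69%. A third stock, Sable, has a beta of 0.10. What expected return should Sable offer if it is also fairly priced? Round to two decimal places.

2.75%

MRP (SML slope) = (17.69% − 5.27%) / (2.00 − 0.42) = 12.42% / 1.58 = 7.8608%
R_f (intercept) = 5.27% − 0.42 × 7.8608% = 1.9685%
E(R_Sable) = R_f + β × MRP = 1.9685% + 0.10 × 7.8608% = 2.75%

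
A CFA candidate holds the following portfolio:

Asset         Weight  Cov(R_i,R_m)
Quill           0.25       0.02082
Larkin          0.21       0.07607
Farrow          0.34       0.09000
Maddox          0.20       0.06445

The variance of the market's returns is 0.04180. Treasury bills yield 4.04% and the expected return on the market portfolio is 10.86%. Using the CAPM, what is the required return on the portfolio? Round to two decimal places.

β_Quill = 0.02082 / 0.04180 = 0.4981
β_Larkin = 0.07607 / 0.04180 = 1.8199
β_Farrow = 0.09000 / 0.04180 = 2.1531
β_Maddox = 0.06445 / 0.04180 = 1.5419
β_P = Σ w_i β_i = 0.25×0.4981 + 0.21×1.8199 + 0.34×2.1531 + 0.20×1.5419 = 1.5471
MRP = 10.86% − 4.04% = 6.82%
E(R_P) = R_f + β_P × MRP = 4.04% + 1.5471 × 6.82% = 14.59%

14.59%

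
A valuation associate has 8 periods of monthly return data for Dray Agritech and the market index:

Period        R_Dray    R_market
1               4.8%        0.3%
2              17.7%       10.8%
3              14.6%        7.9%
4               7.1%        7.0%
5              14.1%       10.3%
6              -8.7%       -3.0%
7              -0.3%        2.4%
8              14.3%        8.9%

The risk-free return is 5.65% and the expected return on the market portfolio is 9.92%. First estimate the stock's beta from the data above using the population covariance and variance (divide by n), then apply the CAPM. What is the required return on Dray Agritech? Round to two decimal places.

Mean R_i = (4.8 + 17.7 + 14.6 + 7.1 + 14.1 − 8.7 − 0.3 + 14.3) / 8 = 7.9500%
Mean R_m = (0.3 + 10.8 + 7.9 + 7.0 + 10.3 − 3.0 + 2.4 + 8.9) / 8 = 5.5750%
Σ(R_i − R̄_i)(R_m − R̄_m) = 300.9500  ⇒  Cov = 300.9500 / 8 = 37.6188
Σ(R_m − R̄_m)² = 179.5550  ⇒  Var(R_m) = 179.5550 / 8 = 22.4444
β = Cov / Var(R_m) = 37.6188 / 22.4444 = 1.6761
MRP = 9.92% − 5.65% = 4.27%
E(R) = R_f + β × MRP = 5.65% + 1.6761 × 4.27% = 12.81%

12.81%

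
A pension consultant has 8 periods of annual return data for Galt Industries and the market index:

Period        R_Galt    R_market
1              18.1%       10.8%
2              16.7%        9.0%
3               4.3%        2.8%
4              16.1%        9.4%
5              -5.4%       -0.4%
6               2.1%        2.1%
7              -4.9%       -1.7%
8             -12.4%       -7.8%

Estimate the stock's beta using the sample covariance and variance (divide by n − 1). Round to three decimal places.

Mean R_i = (18.1 + 16.7 + 4.3 + 16.1 − 5.4 + 2.1 − 4.9 − 12.4) / 8 = 4.3250%
Mean R_m = (10.8 + 9.0 + 2.8 + 9.4 − 0.4 + 2.1 − 1.7 − 7.8) / 8 = 3.0250%
Σ(R_i − R̄_i)(R_m − R̄_m) = 516.1150  ⇒  Cov = 516.1150 / 7 = 73.7307
Σ(R_m − R̄_m)² = 288.9350  ⇒  Var(R_m) = 288.9350 / 7 = 41.2764
β = Cov / Var(R_m) = 73.7307 / 41.2764 = 1.7863

1.786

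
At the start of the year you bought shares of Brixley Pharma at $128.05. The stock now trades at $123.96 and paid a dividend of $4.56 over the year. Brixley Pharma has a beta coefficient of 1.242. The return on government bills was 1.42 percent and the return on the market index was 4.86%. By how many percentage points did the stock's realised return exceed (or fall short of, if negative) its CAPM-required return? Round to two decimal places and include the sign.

-5.33%

Realised HPR = (P1 + D1 − P0) / P0 = (123.96 + 4.56 − 128.05) / 128.05 = 0.47 / 128.05 = 0.3670%
MRP = 4.86% − 1.42% = 3.44%
CAPM required = R_f + β·MRP = 1.42% + 1.242 × 3.44% = 5.69248%
α = realised − required = 0.3670% − 5.69248% = -5.33%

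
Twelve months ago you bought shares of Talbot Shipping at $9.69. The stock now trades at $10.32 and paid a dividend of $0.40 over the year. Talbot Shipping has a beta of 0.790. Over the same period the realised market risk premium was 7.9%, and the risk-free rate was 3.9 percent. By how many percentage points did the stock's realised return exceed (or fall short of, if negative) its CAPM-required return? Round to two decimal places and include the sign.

Realised HPR = (P1 + D1 − P0) / P0 = (10.32 + 0.40 − 9.69) / 9.69 = 1.03 / 9.69 = 10.6295%
CAPM required = R_f + β·MRP = 3.9% + 0.790 × 7.9% = 10.1410%
α = realised − required = 10.6295% − 10.1410% = +0.49%

+0.49%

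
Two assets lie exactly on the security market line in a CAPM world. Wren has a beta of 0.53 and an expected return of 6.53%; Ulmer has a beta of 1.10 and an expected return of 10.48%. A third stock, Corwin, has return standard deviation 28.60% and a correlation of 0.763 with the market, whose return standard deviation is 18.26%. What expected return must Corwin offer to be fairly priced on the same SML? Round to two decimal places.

11.14%

MRP = (10.48% − 6.53%) / (1.10 − 0.53) = 6.9298%
R_f = 6.53% − 0.53 × 6.9298% = 2.8572%
β_Corwin = ρ·σ_i/σ_m = 0.763 × 28.60 / 18.26 = 1.1951
E(R_Corwin) = R_f + β × MRP = 2.8572% + 1.1951 × 6.9298% = 11.14%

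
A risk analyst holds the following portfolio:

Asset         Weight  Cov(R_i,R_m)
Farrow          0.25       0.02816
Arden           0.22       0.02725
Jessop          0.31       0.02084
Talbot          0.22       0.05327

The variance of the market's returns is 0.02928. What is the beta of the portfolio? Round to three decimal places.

β_Farrow = 0.02816 / 0.02928 = 0.9617
β_Arden = 0.02725 / 0.02928 = 0.9307
β_Jessop = 0.02084 / 0.02928 = 0.7117
β_Talbot = 0.05327 / 0.02928 = 1.8193
β_P = Σ w_i β_i = 0.25×0.9617 + 0.22×0.9307 + 0.31×0.7117 + 0.22×1.8193 = 1.0661

1.066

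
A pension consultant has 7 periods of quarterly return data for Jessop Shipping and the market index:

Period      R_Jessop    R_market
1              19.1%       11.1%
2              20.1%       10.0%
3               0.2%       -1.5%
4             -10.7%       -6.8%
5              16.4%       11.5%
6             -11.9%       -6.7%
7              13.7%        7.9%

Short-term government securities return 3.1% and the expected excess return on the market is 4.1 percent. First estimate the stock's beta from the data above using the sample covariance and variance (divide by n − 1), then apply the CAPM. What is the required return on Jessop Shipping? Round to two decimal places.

Mean R_i = (19.1 + 20.1 + 0.2 − 10.7 + 16.4 − 11.9 + 13.7) / 7 = 6.7000%
Mean R_m = (11.1 + 10.0 − 1.5 − 6.8 + 11.5 − 6.7 + 7.9) / 7 = 3.6429%
Σ(R_i − R̄_i)(R_m − R̄_m) = 691.1800  ⇒  Cov = 691.1800 / 6 = 115.1967
Σ(R_m − R̄_m)² = 418.3571  ⇒  Var(R_m) = 418.3571 / 6 = 69.7262
β = Cov / Var(R_m) = 115.1967 / 69.7262 = 1.6521
E(R) = R_f + β × MRP = 3.1% + 1.6521 × 4.1% = 9.87%

9.87%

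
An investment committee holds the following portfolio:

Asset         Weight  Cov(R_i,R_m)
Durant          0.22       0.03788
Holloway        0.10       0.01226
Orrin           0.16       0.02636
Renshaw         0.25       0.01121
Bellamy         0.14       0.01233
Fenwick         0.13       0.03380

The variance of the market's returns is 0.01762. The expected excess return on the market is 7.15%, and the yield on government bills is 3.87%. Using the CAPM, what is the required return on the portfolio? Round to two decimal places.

13.08%

β_Durant = 0.03788 / 0.01762 = 2.1498
β_Holloway = 0.01226 / 0.01762 = 0.6958
β_Orrin = 0.02636 / 0.01762 = 1.4960
β_Renshaw = 0.01121 / 0.01762 = 0.6362
β_Bellamy = 0.01233 / 0.01762 = 0.6998
β_Fenwick = 0.03380 / 0.01762 = 1.9183
β_P = Σ w_i β_i = 0.22×2.1498 + 0.10×0.6958 + 0.16×1.4960 + 0.25×0.6362 + 0.14×0.6998 + 0.13×1.9183 = 1.2883
E(R_P) = R_f + β_P × MRP = 3.87% + 1.2883 × 7.15% = 13.08%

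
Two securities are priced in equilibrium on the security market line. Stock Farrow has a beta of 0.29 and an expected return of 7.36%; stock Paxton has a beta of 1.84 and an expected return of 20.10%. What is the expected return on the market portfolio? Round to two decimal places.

13.20%

Both satisfy E(R) = R_f + β·MRP, so the slope of the SML is
MRP = (20.10% − 7.36%) / (1.84 − 0.29) = 12.74% / 1.55 = 8.2194%
R_f = E(R_Farrow) − β_Farrow·MRP = 7.36% − 0.29 × 8.2194% = 4.9764%
E(R_m) = R_f + MRP = 4.9764% + 8.2194% = 13.20%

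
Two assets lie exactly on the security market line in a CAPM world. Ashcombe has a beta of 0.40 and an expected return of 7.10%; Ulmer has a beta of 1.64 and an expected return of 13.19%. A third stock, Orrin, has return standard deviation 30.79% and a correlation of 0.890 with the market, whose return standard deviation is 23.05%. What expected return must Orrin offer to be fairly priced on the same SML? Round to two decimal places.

10.97%

MRP = (13.19% − 7.10%) / (1.64 − 0.40) = 4.9113%
R_f = 7.10% − 0.40 × 4.9113% = 5.1355%
β_Orrin = ρ·σ_i/σ_m = 0.890 × 30.79 / 23.05 = 1.1889
E(R_Orrin) = R_f + β × MRP = 5.1355% + 1.1889 × 4.9113% = 10.97%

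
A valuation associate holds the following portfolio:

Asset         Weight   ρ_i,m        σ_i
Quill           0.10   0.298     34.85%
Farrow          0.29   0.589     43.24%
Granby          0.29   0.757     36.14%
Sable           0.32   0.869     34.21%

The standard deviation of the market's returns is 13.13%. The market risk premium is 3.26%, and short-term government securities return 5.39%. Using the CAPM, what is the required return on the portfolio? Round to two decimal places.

β_Quill = 0.298 × 34.85% / 13.13% = 0.7910
β_Farrow = 0.589 × 43.24% / 13.13% = 1.9397
β_Granby = 0.757 × 36.14% / 13.13% = 2.0836
β_Sable = 0.869 × 34.21% / 13.13% = 2.2642
β_P = Σ w_i β_i = 0.10×0.7910 + 0.29×1.9397 + 0.29×2.0836 + 0.32×2.2642 = 1.9704
E(R_P) = R_f + β_P × MRP = 5.39% + 1.9704 × 3.26% = 11.81%

11.81%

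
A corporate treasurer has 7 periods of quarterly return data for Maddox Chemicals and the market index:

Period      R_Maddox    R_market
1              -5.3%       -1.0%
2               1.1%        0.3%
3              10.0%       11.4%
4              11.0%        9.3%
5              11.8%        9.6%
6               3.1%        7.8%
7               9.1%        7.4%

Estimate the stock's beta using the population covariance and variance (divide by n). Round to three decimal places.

1.195

Mean R_i = (-5.3 + 1.1 + 10.0 + 11.0 + 11.8 + 3.1 + 9.1) / 7 = 5.8286%
Mean R_m = (-1.0 + 0.3 + 11.4 + 9.3 + 9.6 + 7.8 + 7.4) / 7 = 6.4000%
Σ(R_i − R̄_i)(R_m − R̄_m) = 165.6100  ⇒  Cov = 165.6100 / 7 = 23.6586
Σ(R_m − R̄_m)² = 138.5800  ⇒  Var(R_m) = 138.5800 / 7 = 19.7971
β = Cov / Var(R_m) = 23.6586 / 19.7971 = 1.1951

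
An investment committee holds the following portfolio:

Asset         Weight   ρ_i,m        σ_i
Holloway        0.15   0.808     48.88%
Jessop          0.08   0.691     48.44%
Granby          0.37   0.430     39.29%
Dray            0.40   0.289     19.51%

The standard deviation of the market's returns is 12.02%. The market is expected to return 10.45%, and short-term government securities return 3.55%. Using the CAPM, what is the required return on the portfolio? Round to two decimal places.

β_Holloway = 0.808 × 48.88% / 12.02% = 3.2858
β_Jessop = 0.691 × 48.44% / 12.02% = 2.7847
β_Granby = 0.430 × 39.29% / 12.02% = 1.4055
β_Dray = 0.289 × 19.51% / 12.02% = 0.4691
β_P = Σ w_i β_i = 0.15×3.2858 + 0.08×2.7847 + 0.37×1.4055 + 0.40×0.4691 = 1.4233
MRP = 10.45% − 3.55% = 6.90%
E(R_P) = R_f + β_P × MRP = 3.55% + 1.4233 × 6.90% = 13.37%

13.37%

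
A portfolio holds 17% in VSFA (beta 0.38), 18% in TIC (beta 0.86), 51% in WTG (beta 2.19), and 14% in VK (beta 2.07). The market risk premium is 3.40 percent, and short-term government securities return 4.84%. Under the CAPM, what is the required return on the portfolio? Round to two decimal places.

10.37%

β_P = Σ w_i β_i = 0.17×0.38 + 0.18×0.86 + 0.51×2.19 + 0.14×2.07 = 1.6261
E(R_P) = R_f + β_P × MRP = 4.84% + 1.6261 × 3.40% = 10.37%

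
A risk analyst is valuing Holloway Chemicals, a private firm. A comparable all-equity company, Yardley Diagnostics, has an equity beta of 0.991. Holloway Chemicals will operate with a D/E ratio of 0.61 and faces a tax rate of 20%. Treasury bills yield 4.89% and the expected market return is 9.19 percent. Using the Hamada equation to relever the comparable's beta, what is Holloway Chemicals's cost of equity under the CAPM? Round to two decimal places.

11.23%

β_L = β_U × [1 + (1 − t)(D/E)] = 0.991 × [1 + (1 − 0.20) × 0.61]
    = 0.991 × [1 + 0.80 × 0.61] = 0.991 × 1.4880 = 1.4746
MRP = 9.19% − 4.89% = 4.30%
E(R) = R_f + β_L × MRP = 4.89% + 1.4746 × 4.30% = 11.23%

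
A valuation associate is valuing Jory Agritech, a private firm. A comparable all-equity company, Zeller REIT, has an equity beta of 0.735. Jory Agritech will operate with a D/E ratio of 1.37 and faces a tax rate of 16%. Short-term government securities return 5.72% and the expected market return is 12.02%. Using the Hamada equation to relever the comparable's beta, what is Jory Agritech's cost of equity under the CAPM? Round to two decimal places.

15.68%

β_L = β_U × [1 + (1 − t)(D/E)] = 0.735 × [1 + (1 − 0.16) × 1.37]
    = 0.735 × [1 + 0.84 × 1.37] = 0.735 × 2.1508 = 1.5808
MRP = 12.02% − 5.72% = 6.30%
E(R) = R_f + β_L × MRP = 5.72% + 1.5808 × 6.30% = 15.68%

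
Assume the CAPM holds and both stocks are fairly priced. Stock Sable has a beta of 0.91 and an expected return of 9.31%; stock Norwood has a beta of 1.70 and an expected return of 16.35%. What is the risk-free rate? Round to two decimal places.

Both satisfy E(R) = R_f + β·MRP, so the slope of the SML is
MRP = (16.35% − 9.31%) / (1.70 − 0.91) = 7.04% / 0.79 = 8.9114%
R_f = E(R_Sable) − β_Sable·MRP = 9.31% − 0.91 × 8.9114% = 1.2006%

1.20%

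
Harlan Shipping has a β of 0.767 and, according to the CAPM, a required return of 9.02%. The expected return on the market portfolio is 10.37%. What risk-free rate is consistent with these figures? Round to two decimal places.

4.58%

E(R) = R_f + β(E(R_m) − R_f) = R_f(1 − β) + β·E(R_m)
9.02% = R_f × (1 − 0.767) + 0.767 × 10.37%
9.02% = R_f × 0.233 + 7.95379%
R_f = (9.02% − 7.95379%) / 0.233 = 4.58%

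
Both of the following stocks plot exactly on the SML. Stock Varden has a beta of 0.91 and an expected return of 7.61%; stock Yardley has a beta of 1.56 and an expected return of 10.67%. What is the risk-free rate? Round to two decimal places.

Both satisfy E(R) = R_f + β·MRP, so the slope of the SML is
MRP = (10.67% − 7.61%) / (1.56 − 0.91) = 3.06% / 0.65 = 4.7077%
R_f = E(R_Varden) − β_Varden·MRP = 7.61% − 0.91 × 4.7077% = 3.3260%

3.33%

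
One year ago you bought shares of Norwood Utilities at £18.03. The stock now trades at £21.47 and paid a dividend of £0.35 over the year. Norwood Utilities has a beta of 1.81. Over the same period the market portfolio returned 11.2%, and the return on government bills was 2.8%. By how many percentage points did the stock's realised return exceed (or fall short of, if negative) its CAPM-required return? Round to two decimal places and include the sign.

Realised HPR = (P1 + D1 − P0) / P0 = (21.47 + 0.35 − 18.03) / 18.03 = 3.79 / 18.03 = 21.0205%
MRP = 11.2% − 2.8% = 8.40%
CAPM required = R_f + β·MRP = 2.8% + 1.81 × 8.4% = 18.0040%
α = realised − required = 21.0205% − 18.0040% = +3.02%

+3.02%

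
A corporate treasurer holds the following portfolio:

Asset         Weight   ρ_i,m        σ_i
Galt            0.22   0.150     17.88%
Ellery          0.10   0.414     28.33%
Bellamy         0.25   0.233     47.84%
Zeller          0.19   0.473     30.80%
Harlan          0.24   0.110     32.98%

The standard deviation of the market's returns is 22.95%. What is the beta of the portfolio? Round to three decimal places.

β_Galt = 0.150 × 17.88% / 22.95% = 0.1169
β_Ellery = 0.414 × 28.33% / 22.95% = 0.5111
β_Bellamy = 0.233 × 47.84% / 22.95% = 0.4857
β_Zeller = 0.473 × 30.80% / 22.95% = 0.6348
β_Harlan = 0.110 × 32.98% / 22.95% = 0.1581
β_P = Σ w_i β_i = 0.22×0.1169 + 0.10×0.5111 + 0.25×0.4857 + 0.19×0.6348 + 0.24×0.1581 = 0.3568

0.357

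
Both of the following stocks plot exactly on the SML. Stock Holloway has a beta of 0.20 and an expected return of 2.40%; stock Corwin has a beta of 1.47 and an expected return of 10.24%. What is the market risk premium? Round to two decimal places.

Both satisfy E(R) = R_f + β·MRP, so the slope of the SML is
MRP = (10.24% − 2.40%) / (1.47 − 0.20) = 7.84% / 1.27 = 6.1732%

6.17%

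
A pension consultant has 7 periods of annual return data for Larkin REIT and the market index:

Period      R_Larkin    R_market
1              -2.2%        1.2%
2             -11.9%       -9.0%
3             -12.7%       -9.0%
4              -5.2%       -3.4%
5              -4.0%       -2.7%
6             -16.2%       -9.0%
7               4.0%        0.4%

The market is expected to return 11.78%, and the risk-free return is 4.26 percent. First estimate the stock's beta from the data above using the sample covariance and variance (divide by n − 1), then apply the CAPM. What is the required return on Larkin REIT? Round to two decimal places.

15.24%

Mean R_i = (-2.2 − 11.9 − 12.7 − 5.2 − 4.0 − 16.2 + 4.0) / 7 = -6.8857%
Mean R_m = (1.2 − 9.0 − 9.0 − 3.4 − 2.7 − 9.0 + 0.4) / 7 = -4.5000%
Σ(R_i − R̄_i)(R_m − R̄_m) = 177.7400  ⇒  Cov = 177.7400 / 6 = 29.6233
Σ(R_m − R̄_m)² = 121.7000  ⇒  Var(R_m) = 121.7000 / 6 = 20.2833
β = Cov / Var(R_m) = 29.6233 / 20.2833 = 1.4605
MRP = 11.78% − 4.26% = 7.52%
E(R) = R_f + β × MRP = 4.26% + 1.4605 × 7.52% = 15.24%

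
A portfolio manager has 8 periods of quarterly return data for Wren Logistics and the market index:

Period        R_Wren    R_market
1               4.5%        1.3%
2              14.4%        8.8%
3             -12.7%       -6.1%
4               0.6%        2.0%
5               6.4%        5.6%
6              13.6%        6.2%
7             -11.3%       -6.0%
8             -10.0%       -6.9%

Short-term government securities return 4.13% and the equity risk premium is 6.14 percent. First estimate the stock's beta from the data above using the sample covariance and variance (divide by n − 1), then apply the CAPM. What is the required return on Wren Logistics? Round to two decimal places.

Mean R_i = (4.5 + 14.4 − 12.7 + 0.6 + 6.4 + 13.6 − 11.3 − 10.0) / 8 = 0.6875%
Mean R_m = (1.3 + 8.8 − 6.1 + 2.0 + 5.6 + 6.2 − 6.0 − 6.9) / 8 = 0.6125%
Σ(R_i − R̄_i)(R_m − R̄_m) = 464.8313  ⇒  Cov = 464.8313 / 7 = 66.4045
Σ(R_m − R̄_m)² = 270.7488  ⇒  Var(R_m) = 270.7488 / 7 = 38.6784
β = Cov / Var(R_m) = 66.4045 / 38.6784 = 1.7168
E(R) = R_f + β × MRP = 4.13% + 1.7168 × 6.14% = 14.67%

14.67%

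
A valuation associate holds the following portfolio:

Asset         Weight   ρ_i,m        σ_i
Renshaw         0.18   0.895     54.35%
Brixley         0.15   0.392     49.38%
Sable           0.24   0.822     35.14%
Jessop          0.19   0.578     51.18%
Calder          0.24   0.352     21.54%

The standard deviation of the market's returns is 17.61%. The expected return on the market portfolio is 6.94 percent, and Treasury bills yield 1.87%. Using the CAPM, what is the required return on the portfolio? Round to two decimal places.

9.36%

β_Renshaw = 0.895 × 54.35% / 17.61% = 2.7623
β_Brixley = 0.392 × 49.38% / 17.61% = 1.0992
β_Sable = 0.822 × 35.14% / 17.61% = 1.6403
β_Jessop = 0.578 × 51.18% / 17.61% = 1.6798
β_Calder = 0.352 × 21.54% / 17.61% = 0.4306
β_P = Σ w_i β_i = 0.18×2.7623 + 0.15×1.0992 + 0.24×1.6403 + 0.19×1.6798 + 0.24×0.4306 = 1.4783
MRP = 6.94% − 1.87% = 5.07%
E(R_P) = R_f + β_P × MRP = 1.87% + 1.4783 × 5.07% = 9.36%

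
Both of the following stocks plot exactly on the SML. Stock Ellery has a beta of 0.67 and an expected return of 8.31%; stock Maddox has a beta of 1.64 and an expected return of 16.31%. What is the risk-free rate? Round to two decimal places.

2.78%

Both satisfy E(R) = R_f + β·MRP, so the slope of the SML is
MRP = (16.31% − 8.31%) / (1.64 − 0.67) = 8.00% / 0.97 = 8.2474%
R_f = E(R_Ellery) − β_Ellery·MRP = 8.31% − 0.67 × 8.2474% = 2.7842%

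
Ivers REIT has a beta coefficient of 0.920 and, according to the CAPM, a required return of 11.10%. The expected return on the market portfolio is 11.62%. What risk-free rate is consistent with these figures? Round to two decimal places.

5.12%

E(R) = R_f + β(E(R_m) − R_f) = R_f(1 − β) + β·E(R_m)
11.10% = R_f × (1 − 0.920) + 0.920 × 11.62%
11.10% = R_f × 0.080 + 10.69040%
R_f = (11.10% − 10.69040%) / 0.080 = 5.12%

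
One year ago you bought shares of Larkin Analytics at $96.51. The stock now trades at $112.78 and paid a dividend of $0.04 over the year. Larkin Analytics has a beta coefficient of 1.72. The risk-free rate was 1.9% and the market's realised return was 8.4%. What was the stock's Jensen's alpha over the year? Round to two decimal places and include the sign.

+3.82%

Realised HPR = (P1 + D1 − P0) / P0 = (112.78 + 0.04 − 96.51) / 96.51 = 16.31 / 96.51 = 16.8998%
MRP = 8.4% − 1.9% = 6.50%
CAPM required = R_f + β·MRP = 1.9% + 1.72 × 6.5% = 13.0800%
α = realised − required = 16.8998% − 13.0800% = +3.82%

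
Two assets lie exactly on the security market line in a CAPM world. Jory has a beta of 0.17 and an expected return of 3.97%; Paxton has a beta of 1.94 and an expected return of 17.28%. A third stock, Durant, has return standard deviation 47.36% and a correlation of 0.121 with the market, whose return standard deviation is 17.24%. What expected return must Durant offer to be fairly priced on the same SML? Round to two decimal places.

MRP = (17.28% − 3.97%) / (1.94 − 0.17) = 7.5198%
R_f = 3.97% − 0.17 × 7.5198% = 2.6916%
β_Durant = ρ·σ_i/σ_m = 0.121 × 47.36 / 17.24 = 0.3324
E(R_Durant) = R_f + β × MRP = 2.6916% + 0.3324 × 7.5198% = 5.19%

5.19%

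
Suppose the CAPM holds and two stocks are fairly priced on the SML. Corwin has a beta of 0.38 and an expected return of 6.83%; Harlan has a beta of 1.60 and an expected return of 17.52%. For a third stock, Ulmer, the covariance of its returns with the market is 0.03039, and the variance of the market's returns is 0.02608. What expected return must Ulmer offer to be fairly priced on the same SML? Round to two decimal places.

MRP = (17.52% − 6.83%) / (1.60 − 0.38) = 8.7623%
R_f = 6.83% − 0.38 × 8.7623% = 3.5003%
β_Ulmer = Cov / Var(R_m) = 0.03039 / 0.02608 = 1.1653
E(R_Ulmer) = R_f + β × MRP = 3.5003% + 1.1653 × 8.7623% = 13.71%

13.71%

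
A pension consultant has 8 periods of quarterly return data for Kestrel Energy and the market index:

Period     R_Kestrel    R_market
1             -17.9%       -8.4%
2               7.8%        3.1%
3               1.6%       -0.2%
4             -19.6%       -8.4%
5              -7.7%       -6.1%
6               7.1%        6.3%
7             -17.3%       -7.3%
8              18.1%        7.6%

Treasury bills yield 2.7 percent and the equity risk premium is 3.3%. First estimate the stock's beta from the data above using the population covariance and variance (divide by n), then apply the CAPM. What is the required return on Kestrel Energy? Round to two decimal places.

9.46%

Mean R_i = (-17.9 + 7.8 + 1.6 − 19.6 − 7.7 + 7.1 − 17.3 + 18.1) / 8 = -3.4875%
Mean R_m = (-8.4 + 3.1 − 0.2 − 8.4 − 6.1 + 6.3 − 7.3 + 7.6) / 8 = -1.6750%
Σ(R_i − R̄_i)(R_m − R̄_m) = 647.6775  ⇒  Cov = 647.6775 / 8 = 80.9597
Σ(R_m − R̄_m)² = 316.2750  ⇒  Var(R_m) = 316.2750 / 8 = 39.5344
β = Cov / Var(R_m) = 80.9597 / 39.5344 = 2.0478
E(R) = R_f + β × MRP = 2.7% + 2.0478 × 3.3% = 9.46%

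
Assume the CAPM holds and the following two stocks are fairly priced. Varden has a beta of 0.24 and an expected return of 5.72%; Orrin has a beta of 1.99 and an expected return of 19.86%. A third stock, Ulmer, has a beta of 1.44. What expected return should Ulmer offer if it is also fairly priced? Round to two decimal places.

15.42%

MRP (SML slope) = (19.86% − 5.72%) / (1.99 − 0.24) = 14.14% / 1.75 = 8.0800%
R_f (intercept) = 5.72% − 0.24 × 8.0800% = 3.7808%
E(R_Ulmer) = R_f + β × MRP = 3.7808% + 1.44 × 8.0800% = 15.42%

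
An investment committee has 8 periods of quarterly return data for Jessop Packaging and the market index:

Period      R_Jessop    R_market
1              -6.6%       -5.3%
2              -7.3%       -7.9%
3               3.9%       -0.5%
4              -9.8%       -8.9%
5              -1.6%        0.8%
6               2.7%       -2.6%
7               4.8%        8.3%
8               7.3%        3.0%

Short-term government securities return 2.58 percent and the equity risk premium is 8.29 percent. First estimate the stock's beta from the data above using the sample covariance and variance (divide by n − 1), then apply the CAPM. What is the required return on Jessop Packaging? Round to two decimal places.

10.40%

Mean R_i = (-6.6 − 7.3 + 3.9 − 9.8 − 1.6 + 2.7 + 4.8 + 7.3) / 8 = -0.8250%
Mean R_m = (-5.3 − 7.9 − 0.5 − 8.9 + 0.8 − 2.6 + 8.3 + 3.0) / 8 = -1.6375%
Σ(R_i − R̄_i)(R_m − R̄_m) = 220.5525  ⇒  Cov = 220.5525 / 7 = 31.5075
Σ(R_m − R̄_m)² = 233.7988  ⇒  Var(R_m) = 233.7988 / 7 = 33.3998
β = Cov / Var(R_m) = 31.5075 / 33.3998 = 0.9433
E(R) = R_f + β × MRP = 2.58% + 0.9433 × 8.29% = 10.40%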